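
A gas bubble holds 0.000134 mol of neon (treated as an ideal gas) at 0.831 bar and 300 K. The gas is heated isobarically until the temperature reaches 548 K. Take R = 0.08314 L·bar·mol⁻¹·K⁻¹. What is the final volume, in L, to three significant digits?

From PV = nRT: V₁ = nRT₁/P₁ = 0.004022 L.
Isobaric, so V/T is constant: P₂ = P₁; V₂ = V₁·(T₂/T₁) = 0.007347 L.

V₂ ≈ 0.00735 L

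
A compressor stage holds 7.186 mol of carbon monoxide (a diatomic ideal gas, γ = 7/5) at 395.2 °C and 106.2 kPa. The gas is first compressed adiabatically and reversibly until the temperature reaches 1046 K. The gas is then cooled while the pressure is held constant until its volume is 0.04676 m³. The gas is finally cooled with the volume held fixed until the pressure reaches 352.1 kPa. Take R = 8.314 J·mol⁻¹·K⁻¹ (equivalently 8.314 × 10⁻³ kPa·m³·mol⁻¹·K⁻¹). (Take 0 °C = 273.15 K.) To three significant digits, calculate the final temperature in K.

Convert: T₁ = 668.3 K.
From PV = nRT: V₁ = nRT₁/P₁ = 0.3760 m³.
Reversible adiabatic, γ = 7/5: P₂ = P₁·(T₂/T₁)^(γ/(γ−1)) = 509.3 kPa; V₂ = V₁·(T₁/T₂)^(1/(γ−1)) = 0.1227 m³.
P constant ⇒ V ∝ T: P₃ = P₂; T₃ = T₂·(V₃/V₂) = 398.6 K.
Isochoric, so P/T is constant: V₄ = V₃; T₄ = T₃·(P₄/P₃) = 275.6 K.

T₄ ≈ 276 K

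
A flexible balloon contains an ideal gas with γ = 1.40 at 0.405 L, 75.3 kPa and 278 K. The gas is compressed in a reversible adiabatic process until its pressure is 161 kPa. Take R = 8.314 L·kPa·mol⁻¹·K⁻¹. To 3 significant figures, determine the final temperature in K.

T₂ ≈ 345 K

Reversible adiabatic, γ = 1.40: T₂ = T₁·(P₂/P₁)^((γ−1)/γ) = 345.4 K; V₂ = V₁·(P₁/P₂)^(1/γ) = 0.2354 L.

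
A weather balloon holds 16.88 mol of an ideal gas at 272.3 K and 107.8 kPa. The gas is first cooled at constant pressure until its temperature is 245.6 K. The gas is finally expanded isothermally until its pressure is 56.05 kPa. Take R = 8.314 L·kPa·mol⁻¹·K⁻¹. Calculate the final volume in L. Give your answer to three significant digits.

V₃ ≈ 615 L

From PV = nRT: V₁ = nRT₁/P₁ = 354.5 L.
P constant ⇒ V ∝ T: P₂ = P₁; V₂ = V₁·(T₂/T₁) = 319.7 L.
Isothermal, so P V is constant: T₃ = T₂; V₃ = V₂·(P₂/P₃) = 614.9 L.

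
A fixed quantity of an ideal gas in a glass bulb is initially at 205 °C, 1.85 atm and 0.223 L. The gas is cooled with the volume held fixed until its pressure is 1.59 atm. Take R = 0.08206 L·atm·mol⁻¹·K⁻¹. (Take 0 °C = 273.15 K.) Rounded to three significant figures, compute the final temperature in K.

T₂ ≈ 411 K

Convert: T₁ = 478.1 K.
V constant ⇒ P ∝ T: V₂ = V₁; T₂ = T₁·(P₂/P₁) = 411.0 K.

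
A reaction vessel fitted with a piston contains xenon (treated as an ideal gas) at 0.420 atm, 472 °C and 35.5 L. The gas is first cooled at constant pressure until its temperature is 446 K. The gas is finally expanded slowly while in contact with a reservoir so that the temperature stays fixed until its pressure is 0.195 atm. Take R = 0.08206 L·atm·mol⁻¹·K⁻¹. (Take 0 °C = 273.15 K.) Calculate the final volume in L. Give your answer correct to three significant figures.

Convert: T₁ = 745.1 K.
P constant ⇒ V ∝ T: P₂ = P₁; V₂ = V₁·(T₂/T₁) = 21.25 L.
Isothermal, so P V is constant: T₃ = T₂; V₃ = V₂·(P₂/P₃) = 45.77 L.

V₃ ≈ 45.8 L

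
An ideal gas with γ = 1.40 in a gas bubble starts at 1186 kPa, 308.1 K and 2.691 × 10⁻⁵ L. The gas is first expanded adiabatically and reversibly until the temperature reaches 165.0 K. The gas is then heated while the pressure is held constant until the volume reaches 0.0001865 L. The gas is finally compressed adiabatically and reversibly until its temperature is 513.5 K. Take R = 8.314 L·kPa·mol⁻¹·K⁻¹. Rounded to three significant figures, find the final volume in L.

V₄ ≈ 2.79e-05 L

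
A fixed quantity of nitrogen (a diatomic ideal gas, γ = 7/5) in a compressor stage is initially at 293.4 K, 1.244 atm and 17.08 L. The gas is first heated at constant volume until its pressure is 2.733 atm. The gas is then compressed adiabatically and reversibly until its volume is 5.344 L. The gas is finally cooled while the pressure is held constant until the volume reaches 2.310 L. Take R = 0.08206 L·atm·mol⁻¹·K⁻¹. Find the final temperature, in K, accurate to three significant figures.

T₄ ≈ 443 K

Isochoric, so P/T is constant: V₂ = V₁; T₂ = T₁·(P₂/P₁) = 644.6 K.
Reversible adiabatic, γ = 7/5: T₃ = T₂·(V₂/V₃)^(γ−1) = 1026 K; P₃ = P₂·(V₂/V₃)^γ = 13.90 atm.
Isobaric, so V/T is constant: P₄ = P₃; T₄ = T₃·(V₄/V₃) = 443.5 K.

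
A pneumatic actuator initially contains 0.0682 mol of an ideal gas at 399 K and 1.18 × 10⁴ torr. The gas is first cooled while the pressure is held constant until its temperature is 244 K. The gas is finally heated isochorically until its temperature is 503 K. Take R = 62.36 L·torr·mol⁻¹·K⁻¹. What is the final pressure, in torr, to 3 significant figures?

P₃ ≈ 2.43e+04 torr

From PV = nRT: V₁ = nRT₁/P₁ = 0.1438 L.
Isobaric, so V/T is constant: P₂ = P₁; V₂ = V₁·(T₂/T₁) = 0.08794 L.
Isochoric, so P/T is constant: V₃ = V₂; P₃ = P₂·(T₃/T₂) = 2.433e+04 torr.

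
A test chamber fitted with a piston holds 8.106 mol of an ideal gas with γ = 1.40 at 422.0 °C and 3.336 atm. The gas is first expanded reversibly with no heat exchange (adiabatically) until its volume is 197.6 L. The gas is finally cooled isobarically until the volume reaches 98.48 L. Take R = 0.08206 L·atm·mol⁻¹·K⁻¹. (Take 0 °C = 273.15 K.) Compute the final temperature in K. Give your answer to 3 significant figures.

Convert: T₁ = 695.1 K.
From PV = nRT: V₁ = nRT₁/P₁ = 138.6 L.
Reversible adiabatic, γ = 1.40: T₂ = T₁·(V₁/V₂)^(γ−1) = 603.2 K; P₂ = P₁·(V₁/V₂)^γ = 2.031 atm.
Isobaric, so V/T is constant: P₃ = P₂; T₃ = T₂·(V₃/V₂) = 300.6 K.

T₃ ≈ 301 K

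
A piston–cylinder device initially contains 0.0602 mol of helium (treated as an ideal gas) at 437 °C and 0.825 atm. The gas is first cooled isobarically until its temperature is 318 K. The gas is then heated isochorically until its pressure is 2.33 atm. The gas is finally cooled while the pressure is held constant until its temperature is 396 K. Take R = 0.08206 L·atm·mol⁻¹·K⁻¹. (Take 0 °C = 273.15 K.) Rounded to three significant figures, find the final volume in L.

V₄ ≈ 0.840 L

Convert: T₁ = 710.1 K.
From PV = nRT: V₁ = nRT₁/P₁ = 4.252 L.
Isobaric, so V/T is constant: P₂ = P₁; V₂ = V₁·(T₂/T₁) = 1.904 L.
Isochoric, so P/T is constant: V₃ = V₂; T₃ = T₂·(P₃/P₂) = 898.1 K.
P constant ⇒ V ∝ T: P₄ = P₃; V₄ = V₃·(T₄/T₃) = 0.8396 L.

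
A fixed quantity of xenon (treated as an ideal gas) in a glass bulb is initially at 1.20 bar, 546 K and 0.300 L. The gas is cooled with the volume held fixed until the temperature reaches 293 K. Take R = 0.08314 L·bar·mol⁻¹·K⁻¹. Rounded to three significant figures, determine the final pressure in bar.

Isochoric, so P/T is constant: V₂ = V₁; P₂ = P₁·(T₂/T₁) = 0.6440 bar.

P₂ ≈ 0.644 bar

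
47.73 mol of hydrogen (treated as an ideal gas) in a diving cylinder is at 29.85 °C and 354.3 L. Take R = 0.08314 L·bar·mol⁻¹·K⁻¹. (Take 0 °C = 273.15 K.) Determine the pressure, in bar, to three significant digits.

P ≈ 3.39 bar

Convert: T = 303.00 K.
PV = nRT ⇒ P = nRT/V = (47.73 × 0.08314 × 303.00) / 354.3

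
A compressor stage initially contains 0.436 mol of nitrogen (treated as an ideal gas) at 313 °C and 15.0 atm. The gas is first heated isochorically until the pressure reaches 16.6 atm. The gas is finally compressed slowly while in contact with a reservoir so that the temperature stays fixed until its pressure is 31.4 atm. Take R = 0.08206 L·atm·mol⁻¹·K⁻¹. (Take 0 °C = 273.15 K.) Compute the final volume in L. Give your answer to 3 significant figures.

V₃ ≈ 0.739 L

Convert: T₁ = 586.1 K.
From PV = nRT: V₁ = nRT₁/P₁ = 1.398 L.
V constant ⇒ P ∝ T: V₂ = V₁; T₂ = T₁·(P₂/P₁) = 648.7 K.
T constant ⇒ Boyle's law P V = const: T₃ = T₂; V₃ = V₂·(P₂/P₃) = 0.7391 L.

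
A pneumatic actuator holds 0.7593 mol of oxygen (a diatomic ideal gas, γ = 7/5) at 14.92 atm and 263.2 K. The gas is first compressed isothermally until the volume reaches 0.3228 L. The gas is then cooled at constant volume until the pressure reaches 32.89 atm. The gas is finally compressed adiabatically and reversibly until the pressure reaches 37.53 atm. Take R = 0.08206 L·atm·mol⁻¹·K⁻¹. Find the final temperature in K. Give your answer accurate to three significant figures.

T₄ ≈ 177 K

From PV = nRT: V₁ = nRT₁/P₁ = 1.099 L.
T constant ⇒ Boyle's law P V = const: T₂ = T₁; P₂ = P₁·(V₁/V₂) = 50.80 atm.
V constant ⇒ P ∝ T: V₃ = V₂; T₃ = T₂·(P₃/P₂) = 170.4 K.
Reversible adiabatic, γ = 7/5: T₄ = T₃·(P₄/P₃)^((γ−1)/γ) = 176.9 K; V₄ = V₃·(P₃/P₄)^(1/γ) = 0.2938 L.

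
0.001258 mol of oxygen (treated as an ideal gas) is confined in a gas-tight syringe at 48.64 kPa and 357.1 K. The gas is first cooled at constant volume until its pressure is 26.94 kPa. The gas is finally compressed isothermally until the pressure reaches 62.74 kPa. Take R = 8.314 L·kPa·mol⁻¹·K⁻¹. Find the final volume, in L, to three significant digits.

From PV = nRT: V₁ = nRT₁/P₁ = 0.07679 L.
V constant ⇒ P ∝ T: V₂ = V₁; T₂ = T₁·(P₂/P₁) = 197.8 K.
Isothermal, so P V is constant: T₃ = T₂; V₃ = V₂·(P₂/P₃) = 0.03297 L.

V₃ ≈ 0.0330 L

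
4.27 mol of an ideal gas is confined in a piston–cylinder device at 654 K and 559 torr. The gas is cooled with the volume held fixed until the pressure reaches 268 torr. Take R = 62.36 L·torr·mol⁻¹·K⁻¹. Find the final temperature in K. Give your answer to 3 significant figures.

T₂ ≈ 314 K

From PV = nRT: V₁ = nRT₁/P₁ = 311.5 L.
Isochoric, so P/T is constant: V₂ = V₁; T₂ = T₁·(P₂/P₁) = 313.5 K.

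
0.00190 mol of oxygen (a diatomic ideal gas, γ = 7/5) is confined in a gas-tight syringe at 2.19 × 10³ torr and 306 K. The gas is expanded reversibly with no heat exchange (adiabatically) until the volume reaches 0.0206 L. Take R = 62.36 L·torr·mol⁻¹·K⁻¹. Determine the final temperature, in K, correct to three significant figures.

From PV = nRT: V₁ = nRT₁/P₁ = 0.01656 L.
Adiabatic (γ = 7/5), T V^(γ−1) and P V^γ constant: T₂ = T₁·(V₁/V₂)^(γ−1) = 280.4 K; P₂ = P₁·(V₁/V₂)^γ = 1613 torr.

T₂ ≈ 280 K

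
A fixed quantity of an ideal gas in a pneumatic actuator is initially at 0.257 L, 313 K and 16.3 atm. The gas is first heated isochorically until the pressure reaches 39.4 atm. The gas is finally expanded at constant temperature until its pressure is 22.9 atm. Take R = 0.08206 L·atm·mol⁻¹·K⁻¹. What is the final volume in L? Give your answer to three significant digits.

V₃ ≈ 0.442 L

V constant ⇒ P ∝ T: V₂ = V₁; T₂ = T₁·(P₂/P₁) = 756.6 K.
T constant ⇒ Boyle's law P V = const: T₃ = T₂; V₃ = V₂·(P₂/P₃) = 0.4422 L.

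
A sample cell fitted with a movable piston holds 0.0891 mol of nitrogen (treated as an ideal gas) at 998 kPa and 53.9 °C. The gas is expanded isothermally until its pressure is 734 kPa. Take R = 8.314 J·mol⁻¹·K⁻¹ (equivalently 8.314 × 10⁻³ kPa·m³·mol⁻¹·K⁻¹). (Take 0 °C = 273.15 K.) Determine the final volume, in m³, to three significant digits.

V₂ ≈ 0.000330 m³

Convert: T₁ = 327.0 K.
From PV = nRT: V₁ = nRT₁/P₁ = 0.0002428 m³.
T constant ⇒ Boyle's law P V = const: T₂ = T₁; V₂ = V₁·(P₁/P₂) = 0.0003301 m³.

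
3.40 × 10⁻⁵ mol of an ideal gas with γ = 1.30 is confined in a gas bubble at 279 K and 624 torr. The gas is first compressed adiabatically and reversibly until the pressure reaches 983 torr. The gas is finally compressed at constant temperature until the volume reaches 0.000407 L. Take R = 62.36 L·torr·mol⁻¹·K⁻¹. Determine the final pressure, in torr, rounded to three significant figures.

P₃ ≈ 1.61e+03 torr

From PV = nRT: V₁ = nRT₁/P₁ = 0.0009480 L.
Adiabatic (γ = 1.30), T V^(γ−1) and P V^γ constant: T₂ = T₁·(P₂/P₁)^((γ−1)/γ) = 309.8 K; V₂ = V₁·(P₁/P₂)^(1/γ) = 0.0006683 L.
Isothermal, so P V is constant: T₃ = T₂; P₃ = P₂·(V₂/V₃) = 1614 torr.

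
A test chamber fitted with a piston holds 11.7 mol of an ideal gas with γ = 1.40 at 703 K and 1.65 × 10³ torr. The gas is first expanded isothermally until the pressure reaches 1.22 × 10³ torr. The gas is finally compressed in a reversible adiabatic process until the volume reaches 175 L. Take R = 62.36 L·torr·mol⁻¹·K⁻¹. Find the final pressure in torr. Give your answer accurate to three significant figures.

From PV = nRT: V₁ = nRT₁/P₁ = 310.9 L.
T constant ⇒ Boyle's law P V = const: T₂ = T₁; V₂ = V₁·(P₁/P₂) = 420.4 L.
Adiabatic (γ = 1.40), T V^(γ−1) and P V^γ constant: T₃ = T₂·(V₂/V₃)^(γ−1) = 998.2 K; P₃ = P₂·(V₂/V₃)^γ = 4162 torr.

P₃ ≈ 4.16e+03 torr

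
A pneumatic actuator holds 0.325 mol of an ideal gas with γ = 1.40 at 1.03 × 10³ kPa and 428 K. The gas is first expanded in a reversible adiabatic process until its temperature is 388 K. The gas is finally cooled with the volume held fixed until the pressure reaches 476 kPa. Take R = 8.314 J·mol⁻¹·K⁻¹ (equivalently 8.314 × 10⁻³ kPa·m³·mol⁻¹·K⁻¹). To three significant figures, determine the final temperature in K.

T₃ ≈ 253 K

From PV = nRT: V₁ = nRT₁/P₁ = 0.001123 m³.
Adiabatic (γ = 1.40), T V^(γ−1) and P V^γ constant: P₂ = P₁·(T₂/T₁)^(γ/(γ−1)) = 730.6 kPa; V₂ = V₁·(T₁/T₂)^(1/(γ−1)) = 0.001435 m³.
Isochoric, so P/T is constant: V₃ = V₂; T₃ = T₂·(P₃/P₂) = 252.8 K.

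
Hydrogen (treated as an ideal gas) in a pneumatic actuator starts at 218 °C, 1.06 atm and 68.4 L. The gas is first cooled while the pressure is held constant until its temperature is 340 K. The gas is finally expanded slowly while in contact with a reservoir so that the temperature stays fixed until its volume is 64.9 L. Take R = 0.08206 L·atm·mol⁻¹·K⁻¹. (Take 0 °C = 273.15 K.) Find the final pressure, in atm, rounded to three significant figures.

Convert: T₁ = 491.1 K.
P constant ⇒ V ∝ T: P₂ = P₁; V₂ = V₁·(T₂/T₁) = 47.35 L.
Isothermal, so P V is constant: T₃ = T₂; P₃ = P₂·(V₂/V₃) = 0.7734 atm.

P₃ ≈ 0.773 atm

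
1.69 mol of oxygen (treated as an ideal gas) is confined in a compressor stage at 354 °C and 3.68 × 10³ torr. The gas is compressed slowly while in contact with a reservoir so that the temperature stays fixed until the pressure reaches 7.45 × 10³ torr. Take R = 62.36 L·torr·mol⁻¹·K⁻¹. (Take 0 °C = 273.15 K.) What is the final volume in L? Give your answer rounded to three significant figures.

Convert: T₁ = 627.1 K.
From PV = nRT: V₁ = nRT₁/P₁ = 17.96 L.
Isothermal, so P V is constant: T₂ = T₁; V₂ = V₁·(P₁/P₂) = 8.872 L.

V₂ ≈ 8.87 L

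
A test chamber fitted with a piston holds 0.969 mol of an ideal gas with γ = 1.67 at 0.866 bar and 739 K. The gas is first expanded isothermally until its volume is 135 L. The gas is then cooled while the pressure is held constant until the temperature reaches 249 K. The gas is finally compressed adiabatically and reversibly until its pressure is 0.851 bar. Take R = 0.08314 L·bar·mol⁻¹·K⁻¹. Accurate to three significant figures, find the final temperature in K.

T₄ ≈ 324 K

From PV = nRT: V₁ = nRT₁/P₁ = 68.75 L.
T constant ⇒ Boyle's law P V = const: T₂ = T₁; P₂ = P₁·(V₁/V₂) = 0.4410 bar.
P constant ⇒ V ∝ T: P₃ = P₂; V₃ = V₂·(T₃/T₂) = 45.49 L.
Adiabatic (γ = 1.67), T V^(γ−1) and P V^γ constant: T₄ = T₃·(P₄/P₃)^((γ−1)/γ) = 324.1 K; V₄ = V₃·(P₃/P₄)^(1/γ) = 30.69 L.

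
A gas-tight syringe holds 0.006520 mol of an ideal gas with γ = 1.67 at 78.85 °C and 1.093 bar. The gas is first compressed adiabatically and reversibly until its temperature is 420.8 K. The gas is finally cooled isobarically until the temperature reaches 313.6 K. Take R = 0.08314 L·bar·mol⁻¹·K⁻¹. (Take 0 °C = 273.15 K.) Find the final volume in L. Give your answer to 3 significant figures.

V₃ ≈ 0.0997 L

Convert: T₁ = 352.0 K.
From PV = nRT: V₁ = nRT₁/P₁ = 0.1746 L.
Reversible adiabatic, γ = 1.67: P₂ = P₁·(T₂/T₁)^(γ/(γ−1)) = 1.706 bar; V₂ = V₁·(T₁/T₂)^(1/(γ−1)) = 0.1337 L.
P constant ⇒ V ∝ T: P₃ = P₂; V₃ = V₂·(T₃/T₂) = 0.09967 L.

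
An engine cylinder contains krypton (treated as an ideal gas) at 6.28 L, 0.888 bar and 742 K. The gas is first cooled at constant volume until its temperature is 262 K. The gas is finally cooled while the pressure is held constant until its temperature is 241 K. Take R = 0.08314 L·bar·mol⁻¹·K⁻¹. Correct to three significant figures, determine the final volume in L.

V₃ ≈ 5.78 L

V constant ⇒ P ∝ T: V₂ = V₁; P₂ = P₁·(T₂/T₁) = 0.3136 bar.
P constant ⇒ V ∝ T: P₃ = P₂; V₃ = V₂·(T₃/T₂) = 5.777 L.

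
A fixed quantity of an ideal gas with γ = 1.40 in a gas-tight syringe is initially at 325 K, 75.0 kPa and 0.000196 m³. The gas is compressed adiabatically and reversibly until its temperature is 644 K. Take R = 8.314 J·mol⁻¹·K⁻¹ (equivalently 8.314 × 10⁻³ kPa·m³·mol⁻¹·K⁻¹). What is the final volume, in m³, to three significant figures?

Adiabatic (γ = 1.40), T V^(γ−1) and P V^γ constant: P₂ = P₁·(T₂/T₁)^(γ/(γ−1)) = 821.4 kPa; V₂ = V₁·(T₁/T₂)^(1/(γ−1)) = 3.546e-05 m³.

V₂ ≈ 3.55e-05 m³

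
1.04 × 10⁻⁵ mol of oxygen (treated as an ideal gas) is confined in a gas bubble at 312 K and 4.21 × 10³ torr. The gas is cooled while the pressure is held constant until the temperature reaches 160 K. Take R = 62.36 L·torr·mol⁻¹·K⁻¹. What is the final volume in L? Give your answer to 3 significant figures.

V₂ ≈ 2.46e-05 L

From PV = nRT: V₁ = nRT₁/P₁ = 4.806e-05 L.
P constant ⇒ V ∝ T: P₂ = P₁; V₂ = V₁·(T₂/T₁) = 2.465e-05 L.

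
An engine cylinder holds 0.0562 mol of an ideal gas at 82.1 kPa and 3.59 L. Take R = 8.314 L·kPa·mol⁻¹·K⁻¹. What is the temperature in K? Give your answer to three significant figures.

T ≈ 631 K

PV = nRT ⇒ T = PV/(nR) = (82.1 × 3.59) / (0.0562 × 8.314)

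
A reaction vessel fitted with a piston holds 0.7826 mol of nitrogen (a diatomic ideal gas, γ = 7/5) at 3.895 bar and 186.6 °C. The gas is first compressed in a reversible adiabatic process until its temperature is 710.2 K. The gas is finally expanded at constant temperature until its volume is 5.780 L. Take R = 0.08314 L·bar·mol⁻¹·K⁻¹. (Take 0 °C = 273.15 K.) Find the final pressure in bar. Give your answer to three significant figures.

Convert: T₁ = 459.8 K.
From PV = nRT: V₁ = nRT₁/P₁ = 7.680 L.
Adiabatic (γ = 7/5), T V^(γ−1) and P V^γ constant: P₂ = P₁·(T₂/T₁)^(γ/(γ−1)) = 17.84 bar; V₂ = V₁·(T₁/T₂)^(1/(γ−1)) = 2.590 L.
Isothermal, so P V is constant: T₃ = T₂; P₃ = P₂·(V₂/V₃) = 7.995 bar.

P₃ ≈ 7.99 bar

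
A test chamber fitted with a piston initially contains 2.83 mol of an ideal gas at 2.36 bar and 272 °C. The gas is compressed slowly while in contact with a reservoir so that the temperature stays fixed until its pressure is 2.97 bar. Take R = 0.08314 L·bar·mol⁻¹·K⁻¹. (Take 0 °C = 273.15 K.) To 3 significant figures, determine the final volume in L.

Convert: T₁ = 545.1 K.
From PV = nRT: V₁ = nRT₁/P₁ = 54.35 L.
Isothermal, so P V is constant: T₂ = T₁; V₂ = V₁·(P₁/P₂) = 43.19 L.

V₂ ≈ 43.2 L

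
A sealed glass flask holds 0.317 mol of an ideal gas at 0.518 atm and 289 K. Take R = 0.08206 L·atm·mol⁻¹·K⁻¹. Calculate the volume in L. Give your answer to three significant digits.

V ≈ 14.5 L

PV = nRT ⇒ V = nRT/P = (0.317 × 0.08206 × 289) / 0.518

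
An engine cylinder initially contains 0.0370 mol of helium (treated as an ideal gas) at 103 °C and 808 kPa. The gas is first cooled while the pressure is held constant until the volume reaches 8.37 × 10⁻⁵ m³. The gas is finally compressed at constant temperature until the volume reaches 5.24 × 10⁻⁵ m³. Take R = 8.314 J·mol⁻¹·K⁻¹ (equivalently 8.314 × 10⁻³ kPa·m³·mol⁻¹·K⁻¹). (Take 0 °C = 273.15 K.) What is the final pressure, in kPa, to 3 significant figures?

P₃ ≈ 1.29e+03 kPa

Convert: T₁ = 376.1 K.
From PV = nRT: V₁ = nRT₁/P₁ = 0.0001432 m³.
Isobaric, so V/T is constant: P₂ = P₁; T₂ = T₁·(V₂/V₁) = 219.8 K.
Isothermal, so P V is constant: T₃ = T₂; P₃ = P₂·(V₂/V₃) = 1291 kPa.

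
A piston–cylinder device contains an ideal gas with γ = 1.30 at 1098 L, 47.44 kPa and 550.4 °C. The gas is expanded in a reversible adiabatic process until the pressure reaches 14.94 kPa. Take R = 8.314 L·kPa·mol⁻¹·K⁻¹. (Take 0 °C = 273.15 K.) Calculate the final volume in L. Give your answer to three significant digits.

V₂ ≈ 2.67e+03 L

Convert: T₁ = 823.5 K.
Adiabatic (γ = 1.30), T V^(γ−1) and P V^γ constant: T₂ = T₁·(P₂/P₁)^((γ−1)/γ) = 630.8 K; V₂ = V₁·(P₁/P₂)^(1/γ) = 2671 L.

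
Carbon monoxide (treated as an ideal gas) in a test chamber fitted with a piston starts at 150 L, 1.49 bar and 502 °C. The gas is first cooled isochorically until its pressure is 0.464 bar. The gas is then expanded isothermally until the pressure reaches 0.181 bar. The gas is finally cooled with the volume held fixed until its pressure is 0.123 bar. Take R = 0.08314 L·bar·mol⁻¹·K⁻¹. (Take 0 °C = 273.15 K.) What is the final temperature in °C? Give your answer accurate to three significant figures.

Convert: T₁ = 775.1 K.
V constant ⇒ P ∝ T: V₂ = V₁; T₂ = T₁·(P₂/P₁) = 241.4 K.
T constant ⇒ Boyle's law P V = const: T₃ = T₂; V₃ = V₂·(P₂/P₃) = 384.5 L.
V constant ⇒ P ∝ T: V₄ = V₃; T₄ = T₃·(P₄/P₃) = 164.0 K.

T₄ ≈ -109 °C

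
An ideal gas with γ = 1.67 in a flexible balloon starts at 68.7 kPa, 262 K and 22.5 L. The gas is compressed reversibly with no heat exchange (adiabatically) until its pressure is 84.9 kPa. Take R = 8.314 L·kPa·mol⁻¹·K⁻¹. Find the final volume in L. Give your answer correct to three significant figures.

V₂ ≈ 19.8 L

Adiabatic (γ = 1.67), T V^(γ−1) and P V^γ constant: T₂ = T₁·(P₂/P₁)^((γ−1)/γ) = 285.2 K; V₂ = V₁·(P₁/P₂)^(1/γ) = 19.82 L.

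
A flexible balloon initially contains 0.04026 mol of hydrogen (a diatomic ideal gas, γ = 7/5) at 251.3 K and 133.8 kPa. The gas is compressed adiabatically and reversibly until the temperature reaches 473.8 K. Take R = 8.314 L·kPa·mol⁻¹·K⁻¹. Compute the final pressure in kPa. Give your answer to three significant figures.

From PV = nRT: V₁ = nRT₁/P₁ = 0.6287 L.
Reversible adiabatic, γ = 7/5: P₂ = P₁·(T₂/T₁)^(γ/(γ−1)) = 1231 kPa; V₂ = V₁·(T₁/T₂)^(1/(γ−1)) = 0.1288 L.

P₂ ≈ 1.23e+03 kPa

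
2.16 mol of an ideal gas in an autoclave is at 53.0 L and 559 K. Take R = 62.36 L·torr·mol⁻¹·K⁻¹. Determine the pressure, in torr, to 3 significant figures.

P ≈ 1.42e+03 torr

PV = nRT ⇒ P = nRT/V = (2.16 × 62.36 × 559) / 53.0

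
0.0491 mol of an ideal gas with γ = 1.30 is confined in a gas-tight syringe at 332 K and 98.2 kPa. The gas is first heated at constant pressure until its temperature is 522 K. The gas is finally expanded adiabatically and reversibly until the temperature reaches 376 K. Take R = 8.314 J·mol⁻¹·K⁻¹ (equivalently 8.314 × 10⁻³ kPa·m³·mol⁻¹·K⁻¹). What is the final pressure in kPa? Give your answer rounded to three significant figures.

From PV = nRT: V₁ = nRT₁/P₁ = 0.001380 m³.
Isobaric, so V/T is constant: P₂ = P₁; V₂ = V₁·(T₂/T₁) = 0.002170 m³.
Adiabatic (γ = 1.30), T V^(γ−1) and P V^γ constant: P₃ = P₂·(T₃/T₂)^(γ/(γ−1)) = 23.70 kPa; V₃ = V₂·(T₂/T₃)^(1/(γ−1)) = 0.006477 m³.

P₃ ≈ 23.7 kPa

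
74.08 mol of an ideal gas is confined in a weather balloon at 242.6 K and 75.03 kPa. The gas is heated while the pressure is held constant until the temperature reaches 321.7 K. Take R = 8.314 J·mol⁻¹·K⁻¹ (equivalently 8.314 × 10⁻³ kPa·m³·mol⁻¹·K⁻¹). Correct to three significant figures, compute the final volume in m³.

From PV = nRT: V₁ = nRT₁/P₁ = 1.991 m³.
P constant ⇒ V ∝ T: P₂ = P₁; V₂ = V₁·(T₂/T₁) = 2.641 m³.

V₂ ≈ 2.64 m³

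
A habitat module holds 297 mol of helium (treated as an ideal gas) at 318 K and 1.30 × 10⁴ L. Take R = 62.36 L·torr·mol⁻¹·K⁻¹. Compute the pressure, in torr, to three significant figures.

P ≈ 453 torr

PV = nRT ⇒ P = nRT/V = (297 × 62.36 × 318) / 1.30e+04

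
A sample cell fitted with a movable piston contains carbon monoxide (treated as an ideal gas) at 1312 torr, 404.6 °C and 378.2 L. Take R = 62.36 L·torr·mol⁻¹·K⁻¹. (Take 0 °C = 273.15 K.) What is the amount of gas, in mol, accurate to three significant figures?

n ≈ 11.7 mol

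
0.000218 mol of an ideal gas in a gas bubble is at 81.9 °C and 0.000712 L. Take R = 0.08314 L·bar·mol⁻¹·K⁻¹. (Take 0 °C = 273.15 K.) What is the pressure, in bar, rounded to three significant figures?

P ≈ 9.04 bar

Convert: T = 355.05 K.
PV = nRT ⇒ P = nRT/V = (0.000218 × 0.08314 × 355.05) / 0.000712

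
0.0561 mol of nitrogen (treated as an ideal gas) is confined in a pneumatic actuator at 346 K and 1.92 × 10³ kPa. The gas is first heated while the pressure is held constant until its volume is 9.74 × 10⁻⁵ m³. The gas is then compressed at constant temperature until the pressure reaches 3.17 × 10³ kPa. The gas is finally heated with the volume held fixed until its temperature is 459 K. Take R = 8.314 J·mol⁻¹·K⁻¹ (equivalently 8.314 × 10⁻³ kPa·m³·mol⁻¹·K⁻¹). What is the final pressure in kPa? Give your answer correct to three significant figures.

From PV = nRT: V₁ = nRT₁/P₁ = 8.405e-05 m³.
P constant ⇒ V ∝ T: P₂ = P₁; T₂ = T₁·(V₂/V₁) = 400.9 K.
T constant ⇒ Boyle's law P V = const: T₃ = T₂; V₃ = V₂·(P₂/P₃) = 5.899e-05 m³.
Isochoric, so P/T is constant: V₄ = V₃; P₄ = P₃·(T₄/T₃) = 3629 kPa.

P₄ ≈ 3.63e+03 kPa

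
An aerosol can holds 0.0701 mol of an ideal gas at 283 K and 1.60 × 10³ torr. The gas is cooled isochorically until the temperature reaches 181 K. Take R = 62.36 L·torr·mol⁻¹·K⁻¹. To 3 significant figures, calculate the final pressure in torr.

P₂ ≈ 1.02e+03 torr

From PV = nRT: V₁ = nRT₁/P₁ = 0.7732 L.
V constant ⇒ P ∝ T: V₂ = V₁; P₂ = P₁·(T₂/T₁) = 1023 torr.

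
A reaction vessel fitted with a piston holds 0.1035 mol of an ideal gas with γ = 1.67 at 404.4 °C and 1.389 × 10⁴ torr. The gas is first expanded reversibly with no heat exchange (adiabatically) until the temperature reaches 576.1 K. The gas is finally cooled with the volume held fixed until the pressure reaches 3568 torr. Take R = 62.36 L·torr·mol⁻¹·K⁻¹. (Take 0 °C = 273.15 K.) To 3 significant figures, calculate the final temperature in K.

T₃ ≈ 222 K

Convert: T₁ = 677.5 K.
From PV = nRT: V₁ = nRT₁/P₁ = 0.3148 L.
Reversible adiabatic, γ = 1.67: P₂ = P₁·(T₂/T₁)^(γ/(γ−1)) = 9271 torr; V₂ = V₁·(T₁/T₂)^(1/(γ−1)) = 0.4011 L.
V constant ⇒ P ∝ T: V₃ = V₂; T₃ = T₂·(P₃/P₂) = 221.7 K.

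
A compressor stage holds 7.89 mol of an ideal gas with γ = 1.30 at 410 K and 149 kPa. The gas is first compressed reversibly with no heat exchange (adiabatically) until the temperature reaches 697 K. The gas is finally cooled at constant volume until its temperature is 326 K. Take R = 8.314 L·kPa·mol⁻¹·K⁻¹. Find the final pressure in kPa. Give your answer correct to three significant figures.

From PV = nRT: V₁ = nRT₁/P₁ = 180.5 L.
Reversible adiabatic, γ = 1.30: P₂ = P₁·(T₂/T₁)^(γ/(γ−1)) = 1485 kPa; V₂ = V₁·(T₁/T₂)^(1/(γ−1)) = 30.78 L.
Isochoric, so P/T is constant: V₃ = V₂; P₃ = P₂·(T₃/T₂) = 694.7 kPa.

P₃ ≈ 695 kPa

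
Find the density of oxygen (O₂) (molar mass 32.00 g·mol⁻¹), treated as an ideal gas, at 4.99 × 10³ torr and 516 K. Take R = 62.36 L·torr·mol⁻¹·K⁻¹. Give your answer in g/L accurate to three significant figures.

ρ ≈ 4.96 g/L

ρ = PM/(RT) = (4.99e+03 × 32.00) / (62.36 × 516.0)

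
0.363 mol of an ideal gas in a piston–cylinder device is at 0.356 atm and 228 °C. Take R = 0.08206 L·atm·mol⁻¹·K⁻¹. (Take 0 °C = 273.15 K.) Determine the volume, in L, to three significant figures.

V ≈ 41.9 L

Convert: T = 501.15 K.
PV = nRT ⇒ V = nRT/P = (0.363 × 0.08206 × 501.15) / 0.356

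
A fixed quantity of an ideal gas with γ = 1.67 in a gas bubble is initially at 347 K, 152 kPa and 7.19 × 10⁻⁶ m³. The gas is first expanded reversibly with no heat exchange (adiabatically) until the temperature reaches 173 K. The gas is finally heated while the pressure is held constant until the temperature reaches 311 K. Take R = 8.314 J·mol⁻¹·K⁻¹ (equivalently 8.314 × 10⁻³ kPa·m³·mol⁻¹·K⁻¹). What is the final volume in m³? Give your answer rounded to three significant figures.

Reversible adiabatic, γ = 1.67: P₂ = P₁·(T₂/T₁)^(γ/(γ−1)) = 26.82 kPa; V₂ = V₁·(T₁/T₂)^(1/(γ−1)) = 2.032e-05 m³.
P constant ⇒ V ∝ T: P₃ = P₂; V₃ = V₂·(T₃/T₂) = 3.653e-05 m³.

V₃ ≈ 3.65e-05 m³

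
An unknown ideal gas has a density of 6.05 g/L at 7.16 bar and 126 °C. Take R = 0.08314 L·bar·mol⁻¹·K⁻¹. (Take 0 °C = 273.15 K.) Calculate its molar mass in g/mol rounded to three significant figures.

M ≈ 28.0 g/mol

ρ = PM/(RT) ⇒ M = ρRT/P = (6.05 × 0.08314 × 399.1) / 7.16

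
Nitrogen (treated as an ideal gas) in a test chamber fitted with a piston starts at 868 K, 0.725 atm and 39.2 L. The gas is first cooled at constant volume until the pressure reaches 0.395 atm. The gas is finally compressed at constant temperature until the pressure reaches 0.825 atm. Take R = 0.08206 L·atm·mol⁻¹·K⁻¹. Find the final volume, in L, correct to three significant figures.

V₃ ≈ 18.8 L

Isochoric, so P/T is constant: V₂ = V₁; T₂ = T₁·(P₂/P₁) = 472.9 K.
Isothermal, so P V is constant: T₃ = T₂; V₃ = V₂·(P₂/P₃) = 18.77 L.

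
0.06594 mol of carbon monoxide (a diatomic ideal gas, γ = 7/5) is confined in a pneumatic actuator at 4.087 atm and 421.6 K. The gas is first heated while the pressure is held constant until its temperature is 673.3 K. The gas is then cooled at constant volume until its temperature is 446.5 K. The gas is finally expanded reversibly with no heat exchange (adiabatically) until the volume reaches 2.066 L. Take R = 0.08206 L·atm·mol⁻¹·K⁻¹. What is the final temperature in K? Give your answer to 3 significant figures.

T₄ ≈ 319 K

From PV = nRT: V₁ = nRT₁/P₁ = 0.5582 L.
Isobaric, so V/T is constant: P₂ = P₁; V₂ = V₁·(T₂/T₁) = 0.8914 L.
Isochoric, so P/T is constant: V₃ = V₂; P₃ = P₂·(T₃/T₂) = 2.710 atm.
Reversible adiabatic, γ = 7/5: T₄ = T₃·(V₃/V₄)^(γ−1) = 319.0 K; P₄ = P₃·(V₃/V₄)^γ = 0.8355 atm.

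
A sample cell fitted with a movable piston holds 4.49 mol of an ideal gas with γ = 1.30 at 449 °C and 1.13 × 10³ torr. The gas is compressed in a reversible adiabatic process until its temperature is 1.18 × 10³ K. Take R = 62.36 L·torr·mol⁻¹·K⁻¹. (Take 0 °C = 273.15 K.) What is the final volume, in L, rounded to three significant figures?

Convert: T₁ = 722.1 K.
From PV = nRT: V₁ = nRT₁/P₁ = 178.9 L.
Reversible adiabatic, γ = 1.30: P₂ = P₁·(T₂/T₁)^(γ/(γ−1)) = 9488 torr; V₂ = V₁·(T₁/T₂)^(1/(γ−1)) = 34.82 L.

V₂ ≈ 34.8 L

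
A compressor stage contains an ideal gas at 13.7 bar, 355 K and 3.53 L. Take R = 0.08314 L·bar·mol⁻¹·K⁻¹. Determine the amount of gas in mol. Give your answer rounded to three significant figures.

n ≈ 1.64 mol

PV = nRT ⇒ n = PV/(RT) = (13.7 × 3.53) / (0.08314 × 355)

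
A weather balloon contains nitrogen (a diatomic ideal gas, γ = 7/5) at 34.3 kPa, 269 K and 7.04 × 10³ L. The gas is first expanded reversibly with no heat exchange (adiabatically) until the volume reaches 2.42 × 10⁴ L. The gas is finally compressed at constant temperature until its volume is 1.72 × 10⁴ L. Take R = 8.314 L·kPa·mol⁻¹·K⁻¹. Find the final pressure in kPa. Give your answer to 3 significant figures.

P₃ ≈ 8.57 kPa

Reversible adiabatic, γ = 7/5: T₂ = T₁·(V₁/V₂)^(γ−1) = 164.2 K; P₂ = P₁·(V₁/V₂)^γ = 6.089 kPa.
Isothermal, so P V is constant: T₃ = T₂; P₃ = P₂·(V₂/V₃) = 8.567 kPa.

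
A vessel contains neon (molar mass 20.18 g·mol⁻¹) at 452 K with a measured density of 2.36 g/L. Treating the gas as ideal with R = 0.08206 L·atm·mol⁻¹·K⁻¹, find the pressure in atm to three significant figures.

P ≈ 4.34 atm

ρ = PM/(RT) ⇒ P = ρRT/M = (2.36 × 0.08206 × 452.0) / 20.18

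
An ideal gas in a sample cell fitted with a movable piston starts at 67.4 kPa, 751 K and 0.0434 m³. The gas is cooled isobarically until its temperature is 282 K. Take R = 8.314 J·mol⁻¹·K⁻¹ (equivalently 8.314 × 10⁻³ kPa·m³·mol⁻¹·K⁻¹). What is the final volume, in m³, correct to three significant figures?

Isobaric, so V/T is constant: P₂ = P₁; V₂ = V₁·(T₂/T₁) = 0.01630 m³.

V₂ ≈ 0.0163 m³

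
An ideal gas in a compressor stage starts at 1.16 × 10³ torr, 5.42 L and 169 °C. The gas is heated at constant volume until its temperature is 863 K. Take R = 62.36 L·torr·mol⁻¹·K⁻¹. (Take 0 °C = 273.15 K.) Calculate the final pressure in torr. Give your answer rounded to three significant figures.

Convert: T₁ = 442.1 K.
V constant ⇒ P ∝ T: V₂ = V₁; P₂ = P₁·(T₂/T₁) = 2264 torr.

P₂ ≈ 2.26e+03 torr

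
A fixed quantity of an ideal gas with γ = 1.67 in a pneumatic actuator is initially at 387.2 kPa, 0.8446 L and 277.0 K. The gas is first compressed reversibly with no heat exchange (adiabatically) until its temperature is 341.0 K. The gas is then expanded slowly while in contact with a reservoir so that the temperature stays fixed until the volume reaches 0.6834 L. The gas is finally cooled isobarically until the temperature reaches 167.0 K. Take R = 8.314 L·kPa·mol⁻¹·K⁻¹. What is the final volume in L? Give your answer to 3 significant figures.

Reversible adiabatic, γ = 1.67: P₂ = P₁·(T₂/T₁)^(γ/(γ−1)) = 650.1 kPa; V₂ = V₁·(T₁/T₂)^(1/(γ−1)) = 0.6193 L.
Isothermal, so P V is constant: T₃ = T₂; P₃ = P₂·(V₂/V₃) = 589.1 kPa.
Isobaric, so V/T is constant: P₄ = P₃; V₄ = V₃·(T₄/T₃) = 0.3347 L.

V₄ ≈ 0.335 L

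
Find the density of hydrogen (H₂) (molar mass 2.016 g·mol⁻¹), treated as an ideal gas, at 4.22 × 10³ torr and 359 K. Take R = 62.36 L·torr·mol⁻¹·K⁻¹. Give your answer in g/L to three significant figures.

ρ ≈ 0.380 g/L

ρ = PM/(RT) = (4.22e+03 × 2.016) / (62.36 × 359.0)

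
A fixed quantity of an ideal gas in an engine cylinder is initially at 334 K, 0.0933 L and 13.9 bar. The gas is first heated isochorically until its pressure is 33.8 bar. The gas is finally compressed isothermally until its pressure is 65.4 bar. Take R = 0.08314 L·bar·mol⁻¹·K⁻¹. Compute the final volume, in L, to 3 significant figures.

V₃ ≈ 0.0482 L

Isochoric, so P/T is constant: V₂ = V₁; T₂ = T₁·(P₂/P₁) = 812.2 K.
Isothermal, so P V is constant: T₃ = T₂; V₃ = V₂·(P₂/P₃) = 0.04822 L.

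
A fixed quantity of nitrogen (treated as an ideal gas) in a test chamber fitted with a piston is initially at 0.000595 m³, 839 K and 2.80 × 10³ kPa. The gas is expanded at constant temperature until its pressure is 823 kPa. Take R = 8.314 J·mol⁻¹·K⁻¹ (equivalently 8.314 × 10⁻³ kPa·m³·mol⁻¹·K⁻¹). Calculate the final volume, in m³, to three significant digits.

Isothermal, so P V is constant: T₂ = T₁; V₂ = V₁·(P₁/P₂) = 0.002024 m³.

V₂ ≈ 0.00202 m³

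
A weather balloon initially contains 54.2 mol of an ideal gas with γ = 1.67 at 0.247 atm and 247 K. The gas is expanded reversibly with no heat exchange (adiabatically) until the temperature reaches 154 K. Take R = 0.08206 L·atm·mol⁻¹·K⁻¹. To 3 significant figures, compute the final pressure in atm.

P₂ ≈ 0.0761 atm

From PV = nRT: V₁ = nRT₁/P₁ = 4448 L.
Reversible adiabatic, γ = 1.67: P₂ = P₁·(T₂/T₁)^(γ/(γ−1)) = 0.07608 atm; V₂ = V₁·(T₁/T₂)^(1/(γ−1)) = 9003 L.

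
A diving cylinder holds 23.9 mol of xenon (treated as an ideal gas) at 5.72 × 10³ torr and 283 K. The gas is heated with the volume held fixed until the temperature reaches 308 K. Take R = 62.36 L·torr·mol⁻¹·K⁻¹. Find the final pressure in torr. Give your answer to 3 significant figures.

From PV = nRT: V₁ = nRT₁/P₁ = 73.74 L.
Isochoric, so P/T is constant: V₂ = V₁; P₂ = P₁·(T₂/T₁) = 6225 torr.

P₂ ≈ 6.23e+03 torr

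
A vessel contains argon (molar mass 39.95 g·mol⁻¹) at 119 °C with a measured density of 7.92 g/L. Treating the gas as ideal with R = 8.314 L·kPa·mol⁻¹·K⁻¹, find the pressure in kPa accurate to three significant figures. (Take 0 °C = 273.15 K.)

P ≈ 646 kPa

ρ = PM/(RT) ⇒ P = ρRT/M = (7.92 × 8.314 × 392.1) / 39.95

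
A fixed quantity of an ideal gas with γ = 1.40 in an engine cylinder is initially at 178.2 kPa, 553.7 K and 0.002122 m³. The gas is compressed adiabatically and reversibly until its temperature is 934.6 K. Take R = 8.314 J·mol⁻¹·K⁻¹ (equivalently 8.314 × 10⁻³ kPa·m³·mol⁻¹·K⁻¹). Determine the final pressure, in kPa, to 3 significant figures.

P₂ ≈ 1.11e+03 kPa

Adiabatic (γ = 1.40), T V^(γ−1) and P V^γ constant: P₂ = P₁·(T₂/T₁)^(γ/(γ−1)) = 1113 kPa; V₂ = V₁·(T₁/T₂)^(1/(γ−1)) = 0.0005733 m³.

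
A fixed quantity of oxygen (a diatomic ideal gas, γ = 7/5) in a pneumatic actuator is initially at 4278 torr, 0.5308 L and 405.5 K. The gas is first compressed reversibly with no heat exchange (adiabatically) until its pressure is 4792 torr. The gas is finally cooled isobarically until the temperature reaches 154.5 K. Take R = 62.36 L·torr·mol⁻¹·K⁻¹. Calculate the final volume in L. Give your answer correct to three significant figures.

V₃ ≈ 0.181 L

Reversible adiabatic, γ = 7/5: T₂ = T₁·(P₂/P₁)^((γ−1)/γ) = 418.9 K; V₂ = V₁·(P₁/P₂)^(1/γ) = 0.4895 L.
P constant ⇒ V ∝ T: P₃ = P₂; V₃ = V₂·(T₃/T₂) = 0.1805 L.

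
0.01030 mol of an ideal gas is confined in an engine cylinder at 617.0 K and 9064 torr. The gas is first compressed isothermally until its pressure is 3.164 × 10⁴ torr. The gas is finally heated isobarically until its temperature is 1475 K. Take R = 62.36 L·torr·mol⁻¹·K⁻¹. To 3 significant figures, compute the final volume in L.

V₃ ≈ 0.0299 L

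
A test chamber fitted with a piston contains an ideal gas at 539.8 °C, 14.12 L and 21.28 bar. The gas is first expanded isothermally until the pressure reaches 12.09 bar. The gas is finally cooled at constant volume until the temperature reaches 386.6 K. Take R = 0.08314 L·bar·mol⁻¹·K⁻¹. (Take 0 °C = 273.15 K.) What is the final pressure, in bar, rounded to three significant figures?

P₃ ≈ 5.75 bar

Convert: T₁ = 812.9 K.
T constant ⇒ Boyle's law P V = const: T₂ = T₁; V₂ = V₁·(P₁/P₂) = 24.85 L.
Isochoric, so P/T is constant: V₃ = V₂; P₃ = P₂·(T₃/T₂) = 5.749 bar.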